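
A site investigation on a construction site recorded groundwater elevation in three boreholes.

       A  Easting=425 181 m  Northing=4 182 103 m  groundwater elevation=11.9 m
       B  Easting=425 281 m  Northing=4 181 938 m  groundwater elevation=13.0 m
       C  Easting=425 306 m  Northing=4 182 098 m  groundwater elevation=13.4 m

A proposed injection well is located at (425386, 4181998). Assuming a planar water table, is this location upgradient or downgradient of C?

Taking A as reference: B−A = (100, -165, +1.1); C−A = (125, -5, +1.5).
Solve a·Δx + b·Δy = Δh: det = 100·(-5) − 125·(-165) = 20125.
∂h/∂x = [(+1.1)·(-5) − (+1.5)·(-165)] / 20125 = +0.01202
∂h/∂y = [100·(+1.5) − 125·(+1.1)] / 20125 = +0.0006211
Head at (425386, 4181998) = 11.9 + (+0.01202)·(205) + (+0.0006211)·(-105) = 14.30 m.
That is higher than the 13.4 m at C, so the point is upgradient.

upgradient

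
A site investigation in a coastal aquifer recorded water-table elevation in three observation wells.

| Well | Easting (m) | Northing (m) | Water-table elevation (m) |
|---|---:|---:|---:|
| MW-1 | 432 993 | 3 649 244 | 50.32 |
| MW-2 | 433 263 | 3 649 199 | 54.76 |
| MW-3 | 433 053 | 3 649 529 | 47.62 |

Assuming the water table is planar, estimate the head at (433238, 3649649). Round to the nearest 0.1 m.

With h = a·x + b·y + c and MW-1 as origin, the differences give:
  270·a + (-45)·b = +4.44
  60·a + 285·b = -2.70
Eliminate b (×285 and ×(-45), subtract): 79650·a = 1143.900 → a = ∂h/∂x = +0.01436
Back-substitute: b = ∂h/∂y = -0.01250.
h(433238, 3649649) = 50.32 + (+0.01436)·(245) + (-0.01250)·(405) = 50.32 +3.519 -5.061 = 48.777 m.

48.8 m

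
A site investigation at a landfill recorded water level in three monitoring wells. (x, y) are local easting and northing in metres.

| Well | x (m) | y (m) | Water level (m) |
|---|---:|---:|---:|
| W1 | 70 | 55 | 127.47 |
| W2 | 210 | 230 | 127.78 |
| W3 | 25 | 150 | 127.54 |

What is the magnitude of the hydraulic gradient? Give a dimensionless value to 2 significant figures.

Differences from W1: to W2 (Δx, Δy, Δh) = (140, 175, +0.31); to W3 = (-45, 95, +0.07).
Solve a·Δx + b·Δy = Δh: det = 140·95 − (-45)·175 = 21175.
∂h/∂x = [(+0.31)·95 − (+0.07)·175] / 21175 = +0.0008123
∂h/∂y = [140·(+0.07) − (-45)·(+0.31)] / 21175 = +0.001122
|∇h| = √(0.0008123² + 0.001122²) = 0.001385

0.0014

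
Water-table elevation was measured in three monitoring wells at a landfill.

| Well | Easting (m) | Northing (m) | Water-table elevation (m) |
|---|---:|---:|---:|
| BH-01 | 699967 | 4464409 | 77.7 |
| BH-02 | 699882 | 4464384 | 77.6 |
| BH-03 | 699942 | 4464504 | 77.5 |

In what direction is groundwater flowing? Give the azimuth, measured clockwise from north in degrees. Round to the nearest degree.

Taking BH-01 as reference: BH-02−BH-01 = (-85, -25, -0.1); BH-03−BH-01 = (-25, 95, -0.2).
Determinant of the coordinate differences = (-85)·95 − (-25)·(-25) = -8700.
∂h/∂x = [(-0.1)·95 − (-0.2)·(-25)] / -8700 = +0.001667
∂h/∂y = [(-85)·(-0.2) − (-25)·(-0.1)] / -8700 = -0.001667
Flow direction (−∇h) has components (-0.001667 E, +0.001667 N).
Azimuth = atan2(E, N) = atan2(-0.001667, +0.001667) = 315.0° ≈ 315°.

315°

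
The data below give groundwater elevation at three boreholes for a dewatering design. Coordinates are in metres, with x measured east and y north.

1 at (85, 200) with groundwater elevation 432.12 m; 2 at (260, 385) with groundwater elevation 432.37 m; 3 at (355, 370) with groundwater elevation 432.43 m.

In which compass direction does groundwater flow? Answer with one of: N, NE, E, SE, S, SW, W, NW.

SW

With h = a·x + b·y + c and 1 as origin, the differences give:
  175·a + 185·b = +0.25
  270·a + 170·b = +0.31
Eliminate b (×170 and ×185, subtract): -20200·a = -14.850 → a = ∂h/∂x = +0.0007351
Back-substitute: b = ∂h/∂y = +0.0006559.
Flow = −∇h = (-0.0007351 east, -0.0006559 north), which points southwest.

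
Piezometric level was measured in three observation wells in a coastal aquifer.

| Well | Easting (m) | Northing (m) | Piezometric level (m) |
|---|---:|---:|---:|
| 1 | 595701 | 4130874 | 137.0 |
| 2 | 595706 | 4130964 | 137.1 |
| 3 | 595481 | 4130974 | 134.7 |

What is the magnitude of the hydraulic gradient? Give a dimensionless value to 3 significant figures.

0.0107

Three-point gradient (reference 1): Δ to 2 = (5, 90, +0.1), Δ to 3 = (-220, 100, -2.3).
∂h/∂x = +0.01069, ∂h/∂y = +0.0005172 (det = 20300).
|∇h| = √(0.01069² + 0.0005172²) = 0.0107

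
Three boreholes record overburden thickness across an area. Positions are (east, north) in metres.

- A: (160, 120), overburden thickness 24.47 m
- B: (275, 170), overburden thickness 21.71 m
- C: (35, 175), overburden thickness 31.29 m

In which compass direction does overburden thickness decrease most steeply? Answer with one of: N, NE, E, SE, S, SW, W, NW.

SE

Three-point gradient (reference A): Δ to B = (115, 50, -2.76), Δ to C = (-125, 55, +6.82).
∂d/∂x = -0.03919, ∂d/∂y = +0.03493 (det = 12575).
Steepest decrease is along −∇f = (+0.03919 E, -0.03493 N) → southeast.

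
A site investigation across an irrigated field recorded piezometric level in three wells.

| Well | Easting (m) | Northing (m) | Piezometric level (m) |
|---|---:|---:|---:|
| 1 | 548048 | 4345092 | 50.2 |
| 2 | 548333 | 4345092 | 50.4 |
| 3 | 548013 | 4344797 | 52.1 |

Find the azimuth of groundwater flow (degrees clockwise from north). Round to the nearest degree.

354°

With h = a·x + b·y + c and 1 as origin, the differences give:
  285·a + 0·b = +0.2
  (-35)·a + (-295)·b = +1.9
Eliminate b (×(-295) and ×0, subtract): -84075·a = -59.00 → a = ∂h/∂x = +0.0007018
Back-substitute: b = ∂h/∂y = -0.006524.
Flow direction (−∇h) has components (-0.0007018 E, +0.006524 N).
Azimuth = atan2(E, N) = atan2(-0.0007018, +0.006524) = 353.9° ≈ 354°.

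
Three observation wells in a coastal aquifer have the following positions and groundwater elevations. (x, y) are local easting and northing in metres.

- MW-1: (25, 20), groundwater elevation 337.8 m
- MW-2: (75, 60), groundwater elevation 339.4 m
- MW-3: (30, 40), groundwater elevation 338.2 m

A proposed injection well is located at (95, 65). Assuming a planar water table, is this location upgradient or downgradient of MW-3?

Three-point gradient (reference MW-1): Δ to MW-2 = (50, 40, +1.6), Δ to MW-3 = (5, 20, +0.4).
∂h/∂x = +0.02000, ∂h/∂y = +0.01500 (det = 800).
Head at (95, 65) = 337.8 + (+0.02000)·(70) + (+0.01500)·(45) = 339.88 m.
That is higher than the 338.2 m at MW-3, so the point is upgradient.

upgradient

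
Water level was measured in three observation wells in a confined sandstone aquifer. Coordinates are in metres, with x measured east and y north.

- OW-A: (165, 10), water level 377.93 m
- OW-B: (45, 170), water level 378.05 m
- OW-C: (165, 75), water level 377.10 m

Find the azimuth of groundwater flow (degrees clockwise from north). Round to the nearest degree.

With h = a·x + b·y + c and OW-A as origin, the differences give:
  (-120)·a + 160·b = +0.12
  0·a + 65·b = -0.83
Eliminate b (×65 and ×160, subtract): -7800·a = 140.600 → a = ∂h/∂x = -0.01803
Back-substitute: b = ∂h/∂y = -0.01277.
Flow direction (−∇h) has components (+0.01803 E, +0.01277 N).
Azimuth = atan2(E, N) = atan2(+0.01803, +0.01277) = 54.7° ≈ 055°.

055°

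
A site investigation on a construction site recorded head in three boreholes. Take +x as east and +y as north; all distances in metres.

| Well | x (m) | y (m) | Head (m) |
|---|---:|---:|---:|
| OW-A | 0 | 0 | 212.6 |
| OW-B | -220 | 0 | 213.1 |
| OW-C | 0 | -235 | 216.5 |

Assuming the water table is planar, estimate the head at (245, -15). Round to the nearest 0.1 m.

212.3 m

∂h/∂x = (213.1 − 212.6) / (-220 − 0) = -0.002273
∂h/∂y = (216.5 − 212.6) / (-235 − 0) = -0.01660
h(245, -15) = 212.6 + (-0.002273)·(245) + (-0.01660)·(-15) = 212.6 -0.557 +0.249 = 212.292 m.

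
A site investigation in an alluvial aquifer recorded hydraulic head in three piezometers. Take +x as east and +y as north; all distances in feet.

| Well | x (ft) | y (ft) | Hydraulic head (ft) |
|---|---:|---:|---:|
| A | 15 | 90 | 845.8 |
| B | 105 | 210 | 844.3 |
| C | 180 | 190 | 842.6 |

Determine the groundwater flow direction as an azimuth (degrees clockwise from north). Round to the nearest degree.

Taking A as reference: B−A = (90, 120, -1.5); C−A = (165, 100, -3.2).
Solve a·Δx + b·Δy = Δh: det = 90·100 − 165·120 = -10800.
∂h/∂x = [(-1.5)·100 − (-3.2)·120] / -10800 = -0.02167
∂h/∂y = [90·(-3.2) − 165·(-1.5)] / -10800 = +0.003750
Flow direction (−∇h) has components (+0.02167 E, -0.003750 N).
Azimuth = atan2(E, N) = atan2(+0.02167, -0.003750) = 99.8° ≈ 100°.

100°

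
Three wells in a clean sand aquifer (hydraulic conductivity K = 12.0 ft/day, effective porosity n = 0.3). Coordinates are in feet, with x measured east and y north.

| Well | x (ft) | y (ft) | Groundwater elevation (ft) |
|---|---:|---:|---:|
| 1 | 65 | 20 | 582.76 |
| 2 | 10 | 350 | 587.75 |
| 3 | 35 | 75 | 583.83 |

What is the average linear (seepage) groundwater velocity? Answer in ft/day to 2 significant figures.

With h = a·x + b·y + c and 1 as origin, the differences give:
  (-55)·a + 330·b = +4.99
  (-30)·a + 55·b = +1.07
Eliminate b (×55 and ×330, subtract): 6875·a = -78.650 → a = ∂h/∂x = -0.01144
Back-substitute: b = ∂h/∂y = +0.01321.
|∇h| = √(-0.01144² + 0.01321²) = 0.01748
Seepage velocity v = K·i/n = 12.0 × 0.01748 / 0.3 = 0.6992 ft/day.

0.70 ft/day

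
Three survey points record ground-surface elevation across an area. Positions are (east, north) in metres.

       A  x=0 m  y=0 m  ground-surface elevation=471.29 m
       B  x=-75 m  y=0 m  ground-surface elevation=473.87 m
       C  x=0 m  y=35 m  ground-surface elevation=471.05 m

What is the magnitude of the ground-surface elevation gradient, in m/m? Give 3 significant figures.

∂z/∂x = (473.87 − 471.29) / (-75 − 0) = -0.03440
∂z/∂y = (471.05 − 471.29) / (35 − 0) = -0.006857
|∇f| = √(-0.03440² + -0.006857²) = 0.03508 m/m

0.0351 m/m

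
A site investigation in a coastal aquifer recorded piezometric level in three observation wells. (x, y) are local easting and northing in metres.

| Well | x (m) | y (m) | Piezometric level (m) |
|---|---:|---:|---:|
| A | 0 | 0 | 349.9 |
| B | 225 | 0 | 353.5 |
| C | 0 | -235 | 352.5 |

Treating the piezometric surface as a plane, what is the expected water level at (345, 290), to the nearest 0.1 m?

∂h/∂x = (353.5 − 349.9) / (225 − 0) = +0.01600
∂h/∂y = (352.5 − 349.9) / (-235 − 0) = -0.01106
h(345, 290) = 349.9 + (+0.01600)·(345) + (-0.01106)·(290) = 349.9 +5.520 -3.209 = 352.211 m.

352.2 m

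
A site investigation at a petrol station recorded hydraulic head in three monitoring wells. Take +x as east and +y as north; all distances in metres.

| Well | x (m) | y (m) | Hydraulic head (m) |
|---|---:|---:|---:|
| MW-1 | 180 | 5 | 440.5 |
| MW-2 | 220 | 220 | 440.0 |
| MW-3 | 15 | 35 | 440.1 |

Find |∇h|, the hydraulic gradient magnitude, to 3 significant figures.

Differences from MW-1: to MW-2 (Δx, Δy, Δh) = (40, 215, -0.5); to MW-3 = (-165, 30, -0.4).
Solve a·Δx + b·Δy = Δh: det = 40·30 − (-165)·215 = 36675.
∂h/∂x = [(-0.5)·30 − (-0.4)·215] / 36675 = +0.001936
∂h/∂y = [40·(-0.4) − (-165)·(-0.5)] / 36675 = -0.002686
|∇h| = √(0.001936² + -0.002686²) = 0.003311

0.00331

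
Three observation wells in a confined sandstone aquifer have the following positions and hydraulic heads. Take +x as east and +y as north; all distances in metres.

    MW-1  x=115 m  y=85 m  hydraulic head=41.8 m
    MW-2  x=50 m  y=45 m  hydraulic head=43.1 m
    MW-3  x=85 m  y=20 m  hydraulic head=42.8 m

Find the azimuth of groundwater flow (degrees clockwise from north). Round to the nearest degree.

060°

Differences from MW-1: to MW-2 (Δx, Δy, Δh) = (-65, -40, +1.3); to MW-3 = (-30, -65, +1.0).
Solve a·Δx + b·Δy = Δh: det = (-65)·(-65) − (-30)·(-40) = 3025.
∂h/∂x = [(+1.3)·(-65) − (+1.0)·(-40)] / 3025 = -0.01471
∂h/∂y = [(-65)·(+1.0) − (-30)·(+1.3)] / 3025 = -0.008595
Flow direction (−∇h) has components (+0.01471 E, +0.008595 N).
Azimuth = atan2(E, N) = atan2(+0.01471, +0.008595) = 59.7° ≈ 060°.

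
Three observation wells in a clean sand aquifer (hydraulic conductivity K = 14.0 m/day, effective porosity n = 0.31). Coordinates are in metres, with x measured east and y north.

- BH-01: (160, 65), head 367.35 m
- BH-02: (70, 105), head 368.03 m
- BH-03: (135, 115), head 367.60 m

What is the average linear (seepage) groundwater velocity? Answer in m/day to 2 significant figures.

0.32 m/day

With h = a·x + b·y + c and BH-01 as origin, the differences give:
  (-90)·a + 40·b = +0.68
  (-25)·a + 50·b = +0.25
Eliminate b (×50 and ×40, subtract): -3500·a = 24.000 → a = ∂h/∂x = -0.006857
Back-substitute: b = ∂h/∂y = +0.001571.
|∇h| = √(-0.006857² + 0.001571²) = 0.007035
Seepage velocity v = K·i/n = 14.0 × 0.007035 / 0.31 = 0.3177 m/day.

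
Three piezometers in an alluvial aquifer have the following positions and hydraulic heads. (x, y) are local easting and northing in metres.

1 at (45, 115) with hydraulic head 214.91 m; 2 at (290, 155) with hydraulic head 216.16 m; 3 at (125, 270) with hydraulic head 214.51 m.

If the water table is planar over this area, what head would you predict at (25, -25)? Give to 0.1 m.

215.6 m

Differences from 1: to 2 (Δx, Δy, Δh) = (245, 40, +1.25); to 3 = (80, 155, -0.40).
Determinant of the coordinate differences = 245·155 − 80·40 = 34775.
∂h/∂x = [(+1.25)·155 − (-0.40)·40] / 34775 = +0.006032
∂h/∂y = [245·(-0.40) − 80·(+1.25)] / 34775 = -0.005694
h(25, -25) = 214.91 + (+0.006032)·(-20) + (-0.005694)·(-140) = 214.91 -0.121 +0.797 = 215.586 m.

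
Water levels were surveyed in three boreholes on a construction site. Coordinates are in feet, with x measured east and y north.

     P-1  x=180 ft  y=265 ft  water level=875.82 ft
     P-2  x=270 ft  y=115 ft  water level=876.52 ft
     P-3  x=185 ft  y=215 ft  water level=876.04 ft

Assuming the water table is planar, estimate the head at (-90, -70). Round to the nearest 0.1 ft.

877.1 ft

Three-point gradient (reference P-1): Δ to P-2 = (90, -150, +0.70), Δ to P-3 = (5, -50, +0.22).
∂h/∂x = +0.0005333, ∂h/∂y = -0.004347 (det = -3750).
h(-90, -70) = 875.82 + (+0.0005333)·(-270) + (-0.004347)·(-335) = 875.82 -0.144 +1.456 = 877.132 ft.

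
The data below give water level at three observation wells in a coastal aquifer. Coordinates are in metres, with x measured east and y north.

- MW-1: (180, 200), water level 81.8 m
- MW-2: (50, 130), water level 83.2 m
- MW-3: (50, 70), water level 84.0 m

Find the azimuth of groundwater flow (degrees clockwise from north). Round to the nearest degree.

Taking MW-1 as reference: MW-2−MW-1 = (-130, -70, +1.4); MW-3−MW-1 = (-130, -130, +2.2).
Solve a·Δx + b·Δy = Δh: det = (-130)·(-130) − (-130)·(-70) = 7800.
∂h/∂x = [(+1.4)·(-130) − (+2.2)·(-70)] / 7800 = -0.003590
∂h/∂y = [(-130)·(+2.2) − (-130)·(+1.4)] / 7800 = -0.01333
Flow direction (−∇h) has components (+0.003590 E, +0.01333 N).
Azimuth = atan2(E, N) = atan2(+0.003590, +0.01333) = 15.1° ≈ 015°.

015°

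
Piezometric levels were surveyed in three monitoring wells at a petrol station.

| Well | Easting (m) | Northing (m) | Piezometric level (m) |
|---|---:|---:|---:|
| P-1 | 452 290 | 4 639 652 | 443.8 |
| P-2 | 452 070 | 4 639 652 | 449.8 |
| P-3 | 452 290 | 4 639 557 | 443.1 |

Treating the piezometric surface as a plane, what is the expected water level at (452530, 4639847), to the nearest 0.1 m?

∂h/∂x = (449.8 − 443.8) / (452070 − 452290) = -0.02727
∂h/∂y = (443.1 − 443.8) / (4639557 − 4639652) = +0.007368
h(452530, 4639847) = 443.8 + (-0.02727)·(240) + (+0.007368)·(195) = 443.8 -6.545 +1.437 = 438.691 m.

438.7 m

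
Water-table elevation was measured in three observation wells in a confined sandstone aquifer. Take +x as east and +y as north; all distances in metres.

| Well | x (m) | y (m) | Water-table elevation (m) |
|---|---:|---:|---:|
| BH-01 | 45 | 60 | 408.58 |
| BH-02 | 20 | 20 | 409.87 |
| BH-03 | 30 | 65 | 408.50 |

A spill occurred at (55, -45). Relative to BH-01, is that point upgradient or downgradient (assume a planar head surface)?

upgradient

Three-point gradient (reference BH-01): Δ to BH-02 = (-25, -40, +1.29), Δ to BH-03 = (-15, 5, -0.08).
∂h/∂x = -0.004483, ∂h/∂y = -0.02945 (det = -725).
Head at (55, -45) = 408.58 + (-0.004483)·(10) + (-0.02945)·(-105) = 411.63 m.
That is higher than the 408.58 m at BH-01, so the point is upgradient.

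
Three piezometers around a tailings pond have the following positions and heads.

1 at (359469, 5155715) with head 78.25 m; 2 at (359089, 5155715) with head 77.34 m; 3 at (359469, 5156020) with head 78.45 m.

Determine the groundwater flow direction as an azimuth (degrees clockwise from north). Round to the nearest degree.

∂h/∂x = (77.34 − 78.25) / (359089 − 359469) = +0.002395
∂h/∂y = (78.45 − 78.25) / (5156020 − 5155715) = +0.0006557
Flow direction (−∇h) has components (-0.002395 E, -0.0006557 N).
Azimuth = atan2(E, N) = atan2(-0.002395, -0.0006557) = 254.7° ≈ 255°.

255°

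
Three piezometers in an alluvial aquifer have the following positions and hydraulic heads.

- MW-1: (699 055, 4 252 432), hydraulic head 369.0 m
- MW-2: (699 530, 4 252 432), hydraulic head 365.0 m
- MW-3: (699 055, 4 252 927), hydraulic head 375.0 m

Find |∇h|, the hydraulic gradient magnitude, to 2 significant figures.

0.015

∂h/∂x = (365.0 − 369.0) / (699530 − 699055) = -0.008421
∂h/∂y = (375.0 − 369.0) / (4252927 − 4252432) = +0.01212
|∇h| = √(-0.008421² + 0.01212²) = 0.01476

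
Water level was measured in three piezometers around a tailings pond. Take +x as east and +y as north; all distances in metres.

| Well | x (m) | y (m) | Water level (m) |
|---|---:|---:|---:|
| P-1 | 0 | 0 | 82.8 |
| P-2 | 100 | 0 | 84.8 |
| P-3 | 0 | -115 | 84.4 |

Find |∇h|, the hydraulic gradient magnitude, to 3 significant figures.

0.0244

∂h/∂x = (84.8 − 82.8) / (100 − 0) = +0.02000
∂h/∂y = (84.4 − 82.8) / (-115 − 0) = -0.01391
|∇h| = √(0.02000² + -0.01391²) = 0.02436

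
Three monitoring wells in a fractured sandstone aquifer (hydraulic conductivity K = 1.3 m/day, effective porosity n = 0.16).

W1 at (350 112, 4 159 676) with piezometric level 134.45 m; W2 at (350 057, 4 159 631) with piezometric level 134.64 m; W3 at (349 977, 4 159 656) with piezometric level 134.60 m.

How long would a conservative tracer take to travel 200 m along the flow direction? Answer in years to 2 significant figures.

Differences from W1: to W2 (Δx, Δy, Δh) = (-55, -45, +0.19); to W3 = (-135, -20, +0.15).
Solve a·Δx + b·Δy = Δh: det = (-55)·(-20) − (-135)·(-45) = -4975.
∂h/∂x = [(+0.19)·(-20) − (+0.15)·(-45)] / -4975 = -0.0005930
∂h/∂y = [(-55)·(+0.15) − (-135)·(+0.19)] / -4975 = -0.003497
|∇h| = √(-0.0005930² + -0.003497²) = 0.003547
Seepage velocity v = K·i/n = 1.3 × 0.003547 / 0.16 = 0.02882 m/day.
t = 200 / 0.02882 = 6940 days = 19 years.

19 years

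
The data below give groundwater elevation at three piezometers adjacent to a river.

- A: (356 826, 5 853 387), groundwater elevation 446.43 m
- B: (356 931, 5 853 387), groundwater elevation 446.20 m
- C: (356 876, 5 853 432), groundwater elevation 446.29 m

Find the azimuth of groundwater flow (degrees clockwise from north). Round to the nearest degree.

With h = a·x + b·y + c and A as origin, the differences give:
  105·a + 0·b = -0.23
  50·a + 45·b = -0.14
Eliminate b (×45 and ×0, subtract): 4725·a = -10.350 → a = ∂h/∂x = -0.002190
Back-substitute: b = ∂h/∂y = -0.0006772.
Flow direction (−∇h) has components (+0.002190 E, +0.0006772 N).
Azimuth = atan2(E, N) = atan2(+0.002190, +0.0006772) = 72.8° ≈ 073°.

073°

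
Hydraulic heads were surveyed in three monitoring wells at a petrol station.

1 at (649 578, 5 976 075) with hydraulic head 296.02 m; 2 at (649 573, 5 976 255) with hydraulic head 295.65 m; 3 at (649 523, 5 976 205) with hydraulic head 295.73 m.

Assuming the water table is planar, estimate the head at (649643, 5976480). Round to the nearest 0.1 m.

295.2 m

Taking 1 as reference: 2−1 = (-5, 180, -0.37); 3−1 = (-55, 130, -0.29).
Solve a·Δx + b·Δy = Δh: det = (-5)·130 − (-55)·180 = 9250.
∂h/∂x = [(-0.37)·130 − (-0.29)·180] / 9250 = +0.0004432
∂h/∂y = [(-5)·(-0.29) − (-55)·(-0.37)] / 9250 = -0.002043
h(649643, 5976480) = 296.02 + (+0.0004432)·(65) + (-0.002043)·(405) = 296.02 +0.029 -0.828 = 295.221 m.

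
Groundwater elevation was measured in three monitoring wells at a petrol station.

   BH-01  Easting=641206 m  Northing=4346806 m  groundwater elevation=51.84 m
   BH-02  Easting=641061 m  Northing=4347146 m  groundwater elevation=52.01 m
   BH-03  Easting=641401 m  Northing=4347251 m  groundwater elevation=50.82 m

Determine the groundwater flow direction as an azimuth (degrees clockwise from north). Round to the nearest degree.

Taking BH-01 as reference: BH-02−BH-01 = (-145, 340, +0.17); BH-03−BH-01 = (195, 445, -1.02).
Solve a·Δx + b·Δy = Δh: det = (-145)·445 − 195·340 = -130825.
∂h/∂x = [(+0.17)·445 − (-1.02)·340] / -130825 = -0.003229
∂h/∂y = [(-145)·(-1.02) − 195·(+0.17)] / -130825 = -0.0008771
Flow direction (−∇h) has components (+0.003229 E, +0.0008771 N).
Azimuth = atan2(E, N) = atan2(+0.003229, +0.0008771) = 74.8° ≈ 075°.

075°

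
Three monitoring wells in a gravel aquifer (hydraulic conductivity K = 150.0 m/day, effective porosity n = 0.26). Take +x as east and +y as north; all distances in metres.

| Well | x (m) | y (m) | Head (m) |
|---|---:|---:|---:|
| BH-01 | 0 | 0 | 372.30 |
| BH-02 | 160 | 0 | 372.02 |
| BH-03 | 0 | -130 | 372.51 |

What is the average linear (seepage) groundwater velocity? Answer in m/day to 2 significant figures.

∂h/∂x = (372.02 − 372.30) / (160 − 0) = -0.001750
∂h/∂y = (372.51 − 372.30) / (-130 − 0) = -0.001615
|∇h| = √(-0.001750² + -0.001615²) = 0.002381
Seepage velocity v = K·i/n = 150.0 × 0.002381 / 0.26 = 1.374 m/day.

1.4 m/day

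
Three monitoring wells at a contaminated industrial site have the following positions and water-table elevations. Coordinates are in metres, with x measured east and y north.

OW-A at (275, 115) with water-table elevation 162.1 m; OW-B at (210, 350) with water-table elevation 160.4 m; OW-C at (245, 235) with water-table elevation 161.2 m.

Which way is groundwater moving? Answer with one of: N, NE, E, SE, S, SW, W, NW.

Differences from OW-A: to OW-B (Δx, Δy, Δh) = (-65, 235, -1.7); to OW-C = (-30, 120, -0.9).
Determinant of the coordinate differences = (-65)·120 − (-30)·235 = -750.
∂h/∂x = [(-1.7)·120 − (-0.9)·235] / -750 = -0.01000
∂h/∂y = [(-65)·(-0.9) − (-30)·(-1.7)] / -750 = -0.01000
Flow = −∇h = (+0.01000 east, +0.01000 north), which points northeast.

NE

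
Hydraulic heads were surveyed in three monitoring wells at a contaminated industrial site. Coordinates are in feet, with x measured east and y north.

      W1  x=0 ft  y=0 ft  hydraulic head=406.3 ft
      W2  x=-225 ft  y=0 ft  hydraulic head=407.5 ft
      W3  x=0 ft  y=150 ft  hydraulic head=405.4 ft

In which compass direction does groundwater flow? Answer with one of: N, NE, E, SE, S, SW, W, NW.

∂h/∂x = (407.5 − 406.3) / (-225 − 0) = -0.005333
∂h/∂y = (405.4 − 406.3) / (150 − 0) = -0.006000
Flow = −∇h = (+0.005333 east, +0.006000 north), which points northeast.

NE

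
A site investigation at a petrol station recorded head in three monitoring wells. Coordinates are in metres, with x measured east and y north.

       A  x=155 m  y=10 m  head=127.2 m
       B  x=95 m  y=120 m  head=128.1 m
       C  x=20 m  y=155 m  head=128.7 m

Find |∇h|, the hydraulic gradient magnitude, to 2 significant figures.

0.0076

Taking A as reference: B−A = (-60, 110, +0.9); C−A = (-135, 145, +1.5).
Solve a·Δx + b·Δy = Δh: det = (-60)·145 − (-135)·110 = 6150.
∂h/∂x = [(+0.9)·145 − (+1.5)·110] / 6150 = -0.005610
∂h/∂y = [(-60)·(+1.5) − (-135)·(+0.9)] / 6150 = +0.005122
|∇h| = √(-0.005610² + 0.005122²) = 0.007597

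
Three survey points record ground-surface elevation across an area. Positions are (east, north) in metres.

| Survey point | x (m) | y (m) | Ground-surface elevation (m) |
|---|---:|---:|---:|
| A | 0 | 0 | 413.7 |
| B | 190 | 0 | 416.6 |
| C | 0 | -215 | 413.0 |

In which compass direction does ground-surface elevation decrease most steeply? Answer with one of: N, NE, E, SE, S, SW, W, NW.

W

∂z/∂x = (416.6 − 413.7) / (190 − 0) = +0.01526
∂z/∂y = (413.0 − 413.7) / (-215 − 0) = +0.003256
Steepest decrease is along −∇f = (-0.01526 E, -0.003256 N) → west.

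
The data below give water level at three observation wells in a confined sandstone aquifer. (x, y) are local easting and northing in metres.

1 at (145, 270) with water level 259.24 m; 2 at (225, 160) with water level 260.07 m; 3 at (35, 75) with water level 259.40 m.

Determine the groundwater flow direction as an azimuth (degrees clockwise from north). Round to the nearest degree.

With h = a·x + b·y + c and 1 as origin, the differences give:
  80·a + (-110)·b = +0.83
  (-110)·a + (-195)·b = +0.16
Eliminate b (×(-195) and ×(-110), subtract): -27700·a = -144.250 → a = ∂h/∂x = +0.005208
Back-substitute: b = ∂h/∂y = -0.003758.
Flow direction (−∇h) has components (-0.005208 E, +0.003758 N).
Azimuth = atan2(E, N) = atan2(-0.005208, +0.003758) = 305.8° ≈ 306°.

306°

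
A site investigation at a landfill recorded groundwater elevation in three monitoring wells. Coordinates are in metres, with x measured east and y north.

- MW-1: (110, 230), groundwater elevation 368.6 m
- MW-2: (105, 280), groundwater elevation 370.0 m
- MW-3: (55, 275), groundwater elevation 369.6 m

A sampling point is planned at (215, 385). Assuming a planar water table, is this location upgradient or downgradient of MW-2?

With h = a·x + b·y + c and MW-1 as origin, the differences give:
  (-5)·a + 50·b = +1.4
  (-55)·a + 45·b = +1.0
Eliminate b (×45 and ×50, subtract): 2525·a = 13.00 → a = ∂h/∂x = +0.005149
Back-substitute: b = ∂h/∂y = +0.02851.
Head at (215, 385) = 368.6 + (+0.005149)·(105) + (+0.02851)·(155) = 373.56 m.
That is higher than the 370.0 m at MW-2, so the point is upgradient.

upgradient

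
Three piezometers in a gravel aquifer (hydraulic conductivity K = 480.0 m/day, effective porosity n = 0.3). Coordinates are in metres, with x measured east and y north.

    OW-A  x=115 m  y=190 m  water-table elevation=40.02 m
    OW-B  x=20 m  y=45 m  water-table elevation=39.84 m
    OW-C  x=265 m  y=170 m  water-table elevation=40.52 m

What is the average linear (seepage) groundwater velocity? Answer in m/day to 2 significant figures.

Three-point gradient (reference OW-A): Δ to OW-B = (-95, -145, -0.18), Δ to OW-C = (150, -20, +0.50).
∂h/∂x = +0.003218, ∂h/∂y = -0.0008668 (det = 23650).
|∇h| = √(0.003218² + -0.0008668²) = 0.003333
Seepage velocity v = K·i/n = 480.0 × 0.003333 / 0.3 = 5.333 m/day.

5.3 m/day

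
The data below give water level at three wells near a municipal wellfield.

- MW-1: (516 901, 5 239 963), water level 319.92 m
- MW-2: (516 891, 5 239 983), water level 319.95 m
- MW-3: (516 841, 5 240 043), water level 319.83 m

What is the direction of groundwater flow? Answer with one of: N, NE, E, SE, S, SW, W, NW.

Differences from MW-1: to MW-2 (Δx, Δy, Δh) = (-10, 20, +0.03); to MW-3 = (-60, 80, -0.09).
Solve a·Δx + b·Δy = Δh: det = (-10)·80 − (-60)·20 = 400.
∂h/∂x = [(+0.03)·80 − (-0.09)·20] / 400 = +0.01050
∂h/∂y = [(-10)·(-0.09) − (-60)·(+0.03)] / 400 = +0.006750
Flow = −∇h = (-0.01050 east, -0.006750 north), which points southwest.

SW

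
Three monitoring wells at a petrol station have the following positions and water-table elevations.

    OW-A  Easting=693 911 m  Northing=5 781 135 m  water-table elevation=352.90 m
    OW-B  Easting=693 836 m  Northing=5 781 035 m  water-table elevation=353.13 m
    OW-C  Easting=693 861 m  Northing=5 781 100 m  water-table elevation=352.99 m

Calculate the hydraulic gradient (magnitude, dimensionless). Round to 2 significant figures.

0.0020

Differences from OW-A: to OW-B (Δx, Δy, Δh) = (-75, -100, +0.23); to OW-C = (-50, -35, +0.09).
Determinant of the coordinate differences = (-75)·(-35) − (-50)·(-100) = -2375.
∂h/∂x = [(+0.23)·(-35) − (+0.09)·(-100)] / -2375 = -0.0004000
∂h/∂y = [(-75)·(+0.09) − (-50)·(+0.23)] / -2375 = -0.002000
|∇h| = √(-0.0004000² + -0.002000²) = 0.00204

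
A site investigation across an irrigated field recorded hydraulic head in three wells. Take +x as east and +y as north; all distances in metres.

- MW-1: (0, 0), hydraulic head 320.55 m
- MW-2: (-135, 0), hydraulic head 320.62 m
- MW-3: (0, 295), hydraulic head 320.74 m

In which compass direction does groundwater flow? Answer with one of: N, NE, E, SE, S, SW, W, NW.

SE

∂h/∂x = (320.62 − 320.55) / (-135 − 0) = -0.0005185
∂h/∂y = (320.74 − 320.55) / (295 − 0) = +0.0006441
Flow = −∇h = (+0.0005185 east, -0.0006441 north), which points southeast.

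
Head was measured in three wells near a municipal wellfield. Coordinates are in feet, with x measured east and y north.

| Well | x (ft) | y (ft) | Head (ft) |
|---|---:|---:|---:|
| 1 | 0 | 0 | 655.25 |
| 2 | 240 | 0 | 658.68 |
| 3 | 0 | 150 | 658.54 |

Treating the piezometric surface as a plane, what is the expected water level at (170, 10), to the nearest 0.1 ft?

657.9 ft

∂h/∂x = (658.68 − 655.25) / (240 − 0) = +0.01429
∂h/∂y = (658.54 − 655.25) / (150 − 0) = +0.02193
h(170, 10) = 655.25 + (+0.01429)·(170) + (+0.02193)·(10) = 655.25 +2.430 +0.219 = 657.899 ft.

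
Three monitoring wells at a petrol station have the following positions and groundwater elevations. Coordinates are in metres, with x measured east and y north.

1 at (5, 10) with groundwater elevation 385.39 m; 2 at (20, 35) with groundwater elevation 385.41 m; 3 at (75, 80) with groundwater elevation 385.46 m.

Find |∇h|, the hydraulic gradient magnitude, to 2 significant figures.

With h = a·x + b·y + c and 1 as origin, the differences give:
  15·a + 25·b = +0.02
  70·a + 70·b = +0.07
Eliminate b (×70 and ×25, subtract): -700·a = -0.350 → a = ∂h/∂x = +0.0005000
Back-substitute: b = ∂h/∂y = +0.0005000.
|∇h| = √(0.0005000² + 0.0005000²) = 0.0007071

0.00071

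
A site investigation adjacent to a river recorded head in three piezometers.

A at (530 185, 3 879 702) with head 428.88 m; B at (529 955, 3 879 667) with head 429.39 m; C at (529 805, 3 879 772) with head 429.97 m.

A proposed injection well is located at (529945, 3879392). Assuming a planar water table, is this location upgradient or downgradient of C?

downgradient

With h = a·x + b·y + c and A as origin, the differences give:
  (-230)·a + (-35)·b = +0.51
  (-380)·a + 70·b = +1.09
Eliminate b (×70 and ×(-35), subtract): -29400·a = 73.850 → a = ∂h/∂x = -0.002512
Back-substitute: b = ∂h/∂y = +0.001935.
Head at (529945, 3879392) = 428.88 + (-0.002512)·(-240) + (+0.001935)·(-310) = 428.88 m.
That is lower than the 429.97 m at C, so the point is downgradient.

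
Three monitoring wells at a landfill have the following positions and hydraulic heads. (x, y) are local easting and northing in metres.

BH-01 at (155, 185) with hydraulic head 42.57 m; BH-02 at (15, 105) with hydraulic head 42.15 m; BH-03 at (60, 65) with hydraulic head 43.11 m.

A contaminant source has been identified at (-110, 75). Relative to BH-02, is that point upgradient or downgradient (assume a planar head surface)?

Three-point gradient (reference BH-01): Δ to BH-02 = (-140, -80, -0.42), Δ to BH-03 = (-95, -120, +0.54).
∂h/∂x = +0.01017, ∂h/∂y = -0.01255 (det = 9200).
Head at (-110, 75) = 42.57 + (+0.01017)·(-265) + (-0.01255)·(-110) = 41.25 m.
That is lower than the 42.15 m at BH-02, so the point is downgradient.

downgradient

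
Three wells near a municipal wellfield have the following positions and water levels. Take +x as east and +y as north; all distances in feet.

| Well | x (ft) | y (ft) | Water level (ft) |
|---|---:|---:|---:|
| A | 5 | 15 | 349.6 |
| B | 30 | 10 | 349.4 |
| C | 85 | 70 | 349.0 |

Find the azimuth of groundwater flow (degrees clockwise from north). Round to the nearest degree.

Taking A as reference: B−A = (25, -5, -0.2); C−A = (80, 55, -0.6).
Solve a·Δx + b·Δy = Δh: det = 25·55 − 80·(-5) = 1775.
∂h/∂x = [(-0.2)·55 − (-0.6)·(-5)] / 1775 = -0.007887
∂h/∂y = [25·(-0.6) − 80·(-0.2)] / 1775 = +0.0005634
Flow direction (−∇h) has components (+0.007887 E, -0.0005634 N).
Azimuth = atan2(E, N) = atan2(+0.007887, -0.0005634) = 94.1° ≈ 094°.

094°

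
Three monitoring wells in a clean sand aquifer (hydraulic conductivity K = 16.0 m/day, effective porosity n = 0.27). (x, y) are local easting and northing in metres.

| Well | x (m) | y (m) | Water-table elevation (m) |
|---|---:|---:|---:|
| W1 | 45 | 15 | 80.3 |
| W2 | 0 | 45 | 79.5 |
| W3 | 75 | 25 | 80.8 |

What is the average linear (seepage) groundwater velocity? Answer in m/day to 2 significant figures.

1.0 m/day

With h = a·x + b·y + c and W1 as origin, the differences give:
  (-45)·a + 30·b = -0.8
  30·a + 10·b = +0.5
Eliminate b (×10 and ×30, subtract): -1350·a = -23.00 → a = ∂h/∂x = +0.01704
Back-substitute: b = ∂h/∂y = -0.001111.
|∇h| = √(0.01704² + -0.001111²) = 0.01708
Seepage velocity v = K·i/n = 16.0 × 0.01708 / 0.27 = 1.012 m/day.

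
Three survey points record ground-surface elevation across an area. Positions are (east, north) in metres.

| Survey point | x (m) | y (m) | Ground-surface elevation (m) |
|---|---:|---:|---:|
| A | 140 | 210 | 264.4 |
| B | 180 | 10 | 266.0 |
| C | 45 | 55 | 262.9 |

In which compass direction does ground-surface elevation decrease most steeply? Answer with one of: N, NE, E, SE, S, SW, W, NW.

Differences from A: to B (Δx, Δy, Δh) = (40, -200, +1.6); to C = (-95, -155, -1.5).
Solve a·Δx + b·Δy = Δz: det = 40·(-155) − (-95)·(-200) = -25200.
∂z/∂x = [(+1.6)·(-155) − (-1.5)·(-200)] / -25200 = +0.02175
∂z/∂y = [40·(-1.5) − (-95)·(+1.6)] / -25200 = -0.003651
Steepest decrease is along −∇f = (-0.02175 E, +0.003651 N) → west.

W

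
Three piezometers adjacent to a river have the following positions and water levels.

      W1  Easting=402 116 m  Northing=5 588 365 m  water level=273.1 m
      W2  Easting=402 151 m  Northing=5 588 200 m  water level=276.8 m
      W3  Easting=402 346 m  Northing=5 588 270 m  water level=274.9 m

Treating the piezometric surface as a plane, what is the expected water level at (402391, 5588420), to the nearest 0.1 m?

With h = a·x + b·y + c and W1 as origin, the differences give:
  35·a + (-165)·b = +3.7
  230·a + (-95)·b = +1.8
Eliminate b (×(-95) and ×(-165), subtract): 34625·a = -54.50 → a = ∂h/∂x = -0.001574
Back-substitute: b = ∂h/∂y = -0.02276.
h(402391, 5588420) = 273.1 + (-0.001574)·(275) + (-0.02276)·(55) = 273.1 -0.433 -1.252 = 271.415 m.

271.4 m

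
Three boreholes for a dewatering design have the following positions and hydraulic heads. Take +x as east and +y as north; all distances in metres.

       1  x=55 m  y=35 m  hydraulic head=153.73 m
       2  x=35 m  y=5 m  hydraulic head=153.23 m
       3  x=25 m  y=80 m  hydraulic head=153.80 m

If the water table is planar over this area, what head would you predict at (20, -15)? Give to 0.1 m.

Taking 1 as reference: 2−1 = (-20, -30, -0.50); 3−1 = (-30, 45, +0.07).
Solve a·Δx + b·Δy = Δh: det = (-20)·45 − (-30)·(-30) = -1800.
∂h/∂x = [(-0.50)·45 − (+0.07)·(-30)] / -1800 = +0.01133
∂h/∂y = [(-20)·(+0.07) − (-30)·(-0.50)] / -1800 = +0.009111
h(20, -15) = 153.73 + (+0.01133)·(-35) + (+0.009111)·(-50) = 153.73 -0.397 -0.456 = 152.878 m.

152.9 m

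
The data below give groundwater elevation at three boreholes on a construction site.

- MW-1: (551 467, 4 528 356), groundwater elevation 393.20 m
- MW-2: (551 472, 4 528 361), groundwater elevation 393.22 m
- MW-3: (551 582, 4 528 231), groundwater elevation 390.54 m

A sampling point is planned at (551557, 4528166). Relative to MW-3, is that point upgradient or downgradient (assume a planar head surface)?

downgradient

With h = a·x + b·y + c and MW-1 as origin, the differences give:
  5·a + 5·b = +0.02
  115·a + (-125)·b = -2.66
Eliminate b (×(-125) and ×5, subtract): -1200·a = 10.800 → a = ∂h/∂x = -0.009000
Back-substitute: b = ∂h/∂y = +0.01300.
Head at (551557, 4528166) = 393.20 + (-0.009000)·(90) + (+0.01300)·(-190) = 389.92 m.
That is lower than the 390.54 m at MW-3, so the point is downgradient.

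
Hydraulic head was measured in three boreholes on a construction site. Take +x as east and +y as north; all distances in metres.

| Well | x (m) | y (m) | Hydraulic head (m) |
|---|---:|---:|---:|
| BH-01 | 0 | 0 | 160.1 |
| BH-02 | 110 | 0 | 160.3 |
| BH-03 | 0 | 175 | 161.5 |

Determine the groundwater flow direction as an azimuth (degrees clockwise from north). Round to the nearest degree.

193°

∂h/∂x = (160.3 − 160.1) / (110 − 0) = +0.001818
∂h/∂y = (161.5 − 160.1) / (175 − 0) = +0.008000
Flow direction (−∇h) has components (-0.001818 E, -0.008000 N).
Azimuth = atan2(E, N) = atan2(-0.001818, -0.008000) = 192.8° ≈ 193°.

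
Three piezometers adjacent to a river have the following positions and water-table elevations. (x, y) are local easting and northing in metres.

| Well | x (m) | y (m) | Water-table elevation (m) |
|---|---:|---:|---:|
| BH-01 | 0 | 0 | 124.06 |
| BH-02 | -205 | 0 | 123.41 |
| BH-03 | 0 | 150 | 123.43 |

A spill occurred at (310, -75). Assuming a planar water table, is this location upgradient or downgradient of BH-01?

upgradient

∂h/∂x = (123.41 − 124.06) / (-205 − 0) = +0.003171
∂h/∂y = (123.43 − 124.06) / (150 − 0) = -0.004200
Head at (310, -75) = 124.06 + (+0.003171)·(310) + (-0.004200)·(-75) = 125.36 m.
That is higher than the 124.06 m at BH-01, so the point is upgradient.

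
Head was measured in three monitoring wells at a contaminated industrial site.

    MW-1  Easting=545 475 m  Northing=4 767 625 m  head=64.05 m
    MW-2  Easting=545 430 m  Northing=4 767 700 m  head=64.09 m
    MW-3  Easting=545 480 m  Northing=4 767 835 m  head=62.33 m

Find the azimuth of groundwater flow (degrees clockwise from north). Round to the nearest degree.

061°

Three-point gradient (reference MW-1): Δ to MW-2 = (-45, 75, +0.04), Δ to MW-3 = (5, 210, -1.72).
∂h/∂x = -0.01398, ∂h/∂y = -0.007858 (det = -9825).
Flow direction (−∇h) has components (+0.01398 E, +0.007858 N).
Azimuth = atan2(E, N) = atan2(+0.01398, +0.007858) = 60.7° ≈ 061°.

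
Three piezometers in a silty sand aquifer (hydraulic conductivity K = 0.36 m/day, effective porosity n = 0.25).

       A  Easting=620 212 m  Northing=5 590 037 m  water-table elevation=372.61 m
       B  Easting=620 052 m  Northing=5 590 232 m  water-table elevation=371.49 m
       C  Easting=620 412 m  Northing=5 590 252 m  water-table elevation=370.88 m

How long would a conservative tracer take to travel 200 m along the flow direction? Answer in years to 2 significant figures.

Three-point gradient (reference A): Δ to B = (-160, 195, -1.12), Δ to C = (200, 215, -1.73).
∂h/∂x = -0.001315, ∂h/∂y = -0.006823 (det = -73400).
|∇h| = √(-0.001315² + -0.006823²) = 0.006949
Seepage velocity v = K·i/n = 0.36 × 0.006949 / 0.25 = 0.01001 m/day.
t = 200 / 0.01001 = 1.998e+04 days = 54.7 years.

55 years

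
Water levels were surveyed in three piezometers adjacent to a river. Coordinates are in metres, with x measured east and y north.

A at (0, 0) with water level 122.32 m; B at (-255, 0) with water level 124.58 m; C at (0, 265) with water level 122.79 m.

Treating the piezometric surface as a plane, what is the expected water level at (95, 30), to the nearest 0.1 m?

121.5 m

∂h/∂x = (124.58 − 122.32) / (-255 − 0) = -0.008863
∂h/∂y = (122.79 − 122.32) / (265 − 0) = +0.001774
h(95, 30) = 122.32 + (-0.008863)·(95) + (+0.001774)·(30) = 122.32 -0.842 +0.053 = 121.531 m.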